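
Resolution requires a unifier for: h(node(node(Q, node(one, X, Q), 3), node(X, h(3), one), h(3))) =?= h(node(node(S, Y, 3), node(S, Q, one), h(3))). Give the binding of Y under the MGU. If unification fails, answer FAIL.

node(one, h(3), h(3))

Decompose h/1: node(node(Q, node(one, X, Q), 3), node(X, h(3), one), h(3)) =?= node(node(S, Y, 3), node(S, Q, one), h(3)).
Decompose node/3: node(Q, node(one, X, Q), 3) =?= node(S, Y, 3),  node(X, h(3), one) =?= node(S, Q, one),  h(3) =?= h(3).
Decompose node/3: Q =?= S,  node(one, X, Q) =?= Y,  3 =?= 3.
Bind Q := S; substituting into the 2 remaining equations that mention Q gives: node(one, X, S) =?= Y,  node(X, h(3), one) =?= node(S, S, one).
Bind Y := node(one, X, S); no other remaining equation mentions Y.
Delete trivial equation 3 =?= 3.
Decompose node/3: X =?= S,  h(3) =?= S,  one =?= one.
Bind X := S; no other remaining equation mentions X. Substituting into the earlier binding gives Y := node(one, S, S).
Bind S := h(3); no other remaining equation mentions S. Substituting into the earlier bindings gives Q := h(3), Y := node(one, h(3), h(3)), X := h(3).
Delete trivial equation one =?= one.
Delete trivial equation h(3) =?= h(3).
MGU = { Q ↦ h(3), Y ↦ node(one, h(3), h(3)), X ↦ h(3), S ↦ h(3) }, so Y ↦ node(one, h(3), h(3)).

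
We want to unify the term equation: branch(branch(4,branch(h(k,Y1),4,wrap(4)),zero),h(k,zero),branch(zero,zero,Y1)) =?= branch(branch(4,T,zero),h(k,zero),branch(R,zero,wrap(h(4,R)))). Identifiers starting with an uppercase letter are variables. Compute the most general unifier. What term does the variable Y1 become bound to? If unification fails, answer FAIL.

Decompose branch/3: branch(4,branch(h(k,Y1),4,wrap(4)),zero) =?= branch(4,T,zero),  h(k,zero) =?= h(k,zero),  branch(zero,zero,Y1) =?= branch(R,zero,wrap(h(4,R))).
Decompose branch/3: 4 =?= 4,  branch(h(k,Y1),4,wrap(4)) =?= T,  zero =?= zero.
Delete trivial equation 4 =?= 4.
Bind T := branch(h(k,Y1),4,wrap(4)); no other remaining equation mentions T.
Delete trivial equation zero =?= zero.
Delete trivial equation h(k,zero) =?= h(k,zero).
Decompose branch/3: zero =?= R,  zero =?= zero,  Y1 =?= wrap(h(4,R)).
Bind R := zero; substituting into the one remaining equation that mentions R gives: Y1 =?= wrap(h(4,zero)).
Delete trivial equation zero =?= zero.
Bind Y1 := wrap(h(4,zero)). Substituting into the earlier binding gives T := branch(h(k,wrap(h(4,zero))),4,wrap(4)).
MGU = { T ↦ branch(h(k,wrap(h(4,zero))),4,wrap(4)), R ↦ zero, Y1 ↦ wrap(h(4,zero)) }, so Y1 ↦ wrap(h(4,zero)).

wrap(h(4,zero))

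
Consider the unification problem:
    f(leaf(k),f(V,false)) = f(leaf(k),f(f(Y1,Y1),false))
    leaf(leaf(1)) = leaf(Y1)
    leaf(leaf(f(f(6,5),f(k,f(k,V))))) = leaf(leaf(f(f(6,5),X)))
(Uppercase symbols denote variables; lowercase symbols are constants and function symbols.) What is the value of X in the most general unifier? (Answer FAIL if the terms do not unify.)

Decompose f/2: leaf(k) = leaf(k),  f(V,false) = f(f(Y1,Y1),false).
Delete trivial equation leaf(k) = leaf(k).
Decompose f/2: V = f(Y1,Y1),  false = false.
Bind V := f(Y1,Y1); substituting into the one remaining equation that mentions V gives: leaf(leaf(f(f(6,5),f(k,f(k,f(Y1,Y1)))))) = leaf(leaf(f(f(6,5),X))).
Delete trivial equation false = false.
Decompose leaf/1: leaf(1) = Y1.
Bind Y1 := leaf(1); substituting into the remaining equation gives: leaf(leaf(f(f(6,5),f(k,f(k,f(leaf(1),leaf(1))))))) = leaf(leaf(f(f(6,5),X))). Substituting into the earlier binding gives V := f(leaf(1),leaf(1)).
Decompose leaf/1: leaf(f(f(6,5),f(k,f(k,f(leaf(1),leaf(1)))))) = leaf(f(f(6,5),X)).
Decompose leaf/1: f(f(6,5),f(k,f(k,f(leaf(1),leaf(1))))) = f(f(6,5),X).
Decompose f/2: f(6,5) = f(6,5),  f(k,f(k,f(leaf(1),leaf(1)))) = X.
Delete trivial equation f(6,5) = f(6,5).
Bind X := f(k,f(k,f(leaf(1),leaf(1)))).
MGU = { V -> f(leaf(1),leaf(1)), Y1 -> leaf(1), X -> f(k,f(k,f(leaf(1),leaf(1)))) }, so X -> f(k,f(k,f(leaf(1),leaf(1)))).

f(k,f(k,f(leaf(1),leaf(1))))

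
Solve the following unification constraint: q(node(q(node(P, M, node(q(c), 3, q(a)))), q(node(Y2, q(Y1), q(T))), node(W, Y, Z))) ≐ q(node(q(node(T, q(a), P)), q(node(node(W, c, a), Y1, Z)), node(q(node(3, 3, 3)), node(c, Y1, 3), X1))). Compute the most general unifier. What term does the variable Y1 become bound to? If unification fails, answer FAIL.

Decompose q/1: node(q(node(P, M, node(q(c), 3, q(a)))), q(node(Y2, q(Y1), q(T))), node(W, Y, Z)) ≐ node(q(node(T, q(a), P)), q(node(node(W, c, a), Y1, Z)), node(q(node(3, 3, 3)), node(c, Y1, 3), X1)).
Decompose node/3: q(node(P, M, node(q(c), 3, q(a)))) ≐ q(node(T, q(a), P)),  q(node(Y2, q(Y1), q(T))) ≐ q(node(node(W, c, a), Y1, Z)),  node(W, Y, Z) ≐ node(q(node(3, 3, 3)), node(c, Y1, 3), X1).
Decompose q/1: node(P, M, node(q(c), 3, q(a))) ≐ node(T, q(a), P).
Decompose node/3: P ≐ T,  M ≐ q(a),  node(q(c), 3, q(a)) ≐ P.
Bind P := T; substituting into the one remaining equation that mentions P gives: node(q(c), 3, q(a)) ≐ T.
Bind M := q(a); no other remaining equation mentions M.
Bind T := node(q(c), 3, q(a)); substituting into the one remaining equation that mentions T gives: q(node(Y2, q(Y1), q(node(q(c), 3, q(a))))) ≐ q(node(node(W, c, a), Y1, Z)). Substituting into the earlier binding gives P := node(q(c), 3, q(a)).
Decompose q/1: node(Y2, q(Y1), q(node(q(c), 3, q(a)))) ≐ node(node(W, c, a), Y1, Z).
Decompose node/3: Y2 ≐ node(W, c, a),  q(Y1) ≐ Y1,  q(node(q(c), 3, q(a))) ≐ Z.
Bind Y2 := node(W, c, a); no other remaining equation mentions Y2.
Occurs check fails: Y1 occurs in q(Y1); the equation Y1 ≐ q(Y1) has no finite solution.

FAIL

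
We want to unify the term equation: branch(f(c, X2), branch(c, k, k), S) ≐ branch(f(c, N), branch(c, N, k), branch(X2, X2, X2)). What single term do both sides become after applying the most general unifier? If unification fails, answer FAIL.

branch(f(c, k), branch(c, k, k), branch(k, k, k))

Decompose branch/3: f(c, X2) ≐ f(c, N),  branch(c, k, k) ≐ branch(c, N, k),  S ≐ branch(X2, X2, X2).
Decompose f/2: c ≐ c,  X2 ≐ N.
Delete trivial equation c ≐ c.
Bind X2 := N; substituting into the one remaining equation that mentions X2 gives: S ≐ branch(N, N, N).
Decompose branch/3: c ≐ c,  k ≐ N,  k ≐ k.
Delete trivial equation c ≐ c.
Bind N := k; substituting into the one remaining equation that mentions N gives: S ≐ branch(k, k, k). Substituting into the earlier binding gives X2 := k.
Delete trivial equation k ≐ k.
Bind S := branch(k, k, k).
Applying the MGU to either side gives branch(f(c, k), branch(c, k, k), branch(k, k, k)).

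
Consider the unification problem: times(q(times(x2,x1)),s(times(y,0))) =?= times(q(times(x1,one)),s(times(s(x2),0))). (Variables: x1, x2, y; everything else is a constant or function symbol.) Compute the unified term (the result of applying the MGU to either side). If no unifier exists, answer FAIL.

Decompose times/2: q(times(x2,x1)) =?= q(times(x1,one)),  s(times(y,0)) =?= s(times(s(x2),0)).
Decompose q/1: times(x2,x1) =?= times(x1,one).
Decompose times/2: x2 =?= x1,  x1 =?= one.
Bind x2 := x1; substituting into the one remaining equation that mentions x2 gives: s(times(y,0)) =?= s(times(s(x1),0)).
Bind x1 := one; substituting into the remaining equation gives: s(times(y,0)) =?= s(times(s(one),0)). Substituting into the earlier binding gives x2 := one.
Decompose s/1: times(y,0) =?= times(s(one),0).
Decompose times/2: y =?= s(one),  0 =?= 0.
Bind y := s(one); no other remaining equation mentions y.
Delete trivial equation 0 =?= 0.
Applying the MGU to either side gives times(q(times(one,one)),s(times(s(one),0))).

times(q(times(one,one)),s(times(s(one),0)))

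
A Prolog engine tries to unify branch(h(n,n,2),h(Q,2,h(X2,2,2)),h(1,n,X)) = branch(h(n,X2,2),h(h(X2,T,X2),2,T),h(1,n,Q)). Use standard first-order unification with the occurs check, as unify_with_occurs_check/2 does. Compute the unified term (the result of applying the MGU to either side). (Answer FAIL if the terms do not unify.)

branch(h(n,n,2),h(h(n,h(n,2,2),n),2,h(n,2,2)),h(1,n,h(n,h(n,2,2),n)))

Decompose branch/3: h(n,n,2) = h(n,X2,2),  h(Q,2,h(X2,2,2)) = h(h(X2,T,X2),2,T),  h(1,n,X) = h(1,n,Q).
Decompose h/3: n = n,  n = X2,  2 = 2.
Delete trivial equation n = n.
Bind X2 := n; substituting into the one remaining equation that mentions X2 gives: h(Q,2,h(n,2,2)) = h(h(n,T,n),2,T).
Delete trivial equation 2 = 2.
Decompose h/3: Q = h(n,T,n),  2 = 2,  h(n,2,2) = T.
Bind Q := h(n,T,n); substituting into the one remaining equation that mentions Q gives: h(1,n,X) = h(1,n,h(n,T,n)).
Delete trivial equation 2 = 2.
Bind T := h(n,2,2); substituting into the remaining equation gives: h(1,n,X) = h(1,n,h(n,h(n,2,2),n)). Substituting into the earlier binding gives Q := h(n,h(n,2,2),n).
Decompose h/3: 1 = 1,  n = n,  X = h(n,h(n,2,2),n).
Delete trivial equation 1 = 1.
Delete trivial equation n = n.
Bind X := h(n,h(n,2,2),n).
Applying the MGU to either side gives branch(h(n,n,2),h(h(n,h(n,2,2),n),2,h(n,2,2)),h(1,n,h(n,h(n,2,2),n))).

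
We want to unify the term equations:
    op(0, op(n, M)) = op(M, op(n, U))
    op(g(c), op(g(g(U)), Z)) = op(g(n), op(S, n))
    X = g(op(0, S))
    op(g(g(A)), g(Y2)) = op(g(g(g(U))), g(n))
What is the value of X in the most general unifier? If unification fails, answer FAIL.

FAIL

Decompose op/2: 0 = M,  op(n, M) = op(n, U).
Bind M := 0; substituting into the one remaining equation that mentions M gives: op(n, 0) = op(n, U).
Decompose op/2: n = n,  0 = U.
Delete trivial equation n = n.
Bind U := 0; substituting into the 2 remaining equations that mention U gives: op(g(c), op(g(g(0)), Z)) = op(g(n), op(S, n)),  op(g(g(A)), g(Y2)) = op(g(g(g(0))), g(n)).
Decompose op/2: g(c) = g(n),  op(g(g(0)), Z) = op(S, n).
Decompose g/1: c = n.
Clash: constants c and n differ; no unifier exists.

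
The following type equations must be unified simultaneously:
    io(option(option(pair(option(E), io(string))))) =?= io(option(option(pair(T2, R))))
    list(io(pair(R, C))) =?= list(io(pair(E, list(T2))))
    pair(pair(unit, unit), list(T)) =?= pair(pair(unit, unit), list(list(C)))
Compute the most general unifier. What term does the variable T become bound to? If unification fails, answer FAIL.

list(list(option(io(string))))

Decompose io/1: option(option(pair(option(E), io(string)))) =?= option(option(pair(T2, R))).
Decompose option/1: option(pair(option(E), io(string))) =?= option(pair(T2, R)).
Decompose option/1: pair(option(E), io(string)) =?= pair(T2, R).
Decompose pair/2: option(E) =?= T2,  io(string) =?= R.
Bind T2 := option(E); substituting into the one remaining equation that mentions T2 gives: list(io(pair(R, C))) =?= list(io(pair(E, list(option(E))))).
Bind R := io(string); substituting into the one remaining equation that mentions R gives: list(io(pair(io(string), C))) =?= list(io(pair(E, list(option(E))))).
Decompose list/1: io(pair(io(string), C)) =?= io(pair(E, list(option(E)))).
Decompose io/1: pair(io(string), C) =?= pair(E, list(option(E))).
Decompose pair/2: io(string) =?= E,  C =?= list(option(E)).
Bind E := io(string); substituting into the one remaining equation that mentions E gives: C =?= list(option(io(string))). Substituting into the earlier binding gives T2 := option(io(string)).
Bind C := list(option(io(string))); substituting into the remaining equation gives: pair(pair(unit, unit), list(T)) =?= pair(pair(unit, unit), list(list(list(option(io(string)))))).
Decompose pair/2: pair(unit, unit) =?= pair(unit, unit),  list(T) =?= list(list(list(option(io(string))))).
Delete trivial equation pair(unit, unit) =?= pair(unit, unit).
Decompose list/1: T =?= list(list(option(io(string)))).
Bind T := list(list(option(io(string)))).
MGU = { T2 -> option(io(string)), R -> io(string), E -> io(string), C -> list(option(io(string))), T -> list(list(option(io(string)))) }, so T -> list(list(option(io(string)))).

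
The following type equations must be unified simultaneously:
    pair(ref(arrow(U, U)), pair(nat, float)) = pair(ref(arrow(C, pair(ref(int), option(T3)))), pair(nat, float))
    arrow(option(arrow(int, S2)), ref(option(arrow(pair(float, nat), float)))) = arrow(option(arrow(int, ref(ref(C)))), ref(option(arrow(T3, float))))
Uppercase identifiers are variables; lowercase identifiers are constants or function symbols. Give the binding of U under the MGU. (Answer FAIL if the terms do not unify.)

pair(ref(int), option(pair(float, nat)))

Decompose pair/2: ref(arrow(U, U)) = ref(arrow(C, pair(ref(int), option(T3)))),  pair(nat, float) = pair(nat, float).
Decompose ref/1: arrow(U, U) = arrow(C, pair(ref(int), option(T3))).
Decompose arrow/2: U = C,  U = pair(ref(int), option(T3)).
Bind U := C; substituting into the one remaining equation that mentions U gives: C = pair(ref(int), option(T3)).
Bind C := pair(ref(int), option(T3)); substituting into the one remaining equation that mentions C gives: arrow(option(arrow(int, S2)), ref(option(arrow(pair(float, nat), float)))) = arrow(option(arrow(int, ref(ref(pair(ref(int), option(T3)))))), ref(option(arrow(T3, float)))). Substituting into the earlier binding gives U := pair(ref(int), option(T3)).
Delete trivial equation pair(nat, float) = pair(nat, float).
Decompose arrow/2: option(arrow(int, S2)) = option(arrow(int, ref(ref(pair(ref(int), option(T3)))))),  ref(option(arrow(pair(float, nat), float))) = ref(option(arrow(T3, float))).
Decompose option/1: arrow(int, S2) = arrow(int, ref(ref(pair(ref(int), option(T3))))).
Decompose arrow/2: int = int,  S2 = ref(ref(pair(ref(int), option(T3)))).
Delete trivial equation int = int.
Bind S2 := ref(ref(pair(ref(int), option(T3)))); no other remaining equation mentions S2.
Decompose ref/1: option(arrow(pair(float, nat), float)) = option(arrow(T3, float)).
Decompose option/1: arrow(pair(float, nat), float) = arrow(T3, float).
Decompose arrow/2: pair(float, nat) = T3,  float = float.
Bind T3 := pair(float, nat); no other remaining equation mentions T3. Substituting into the earlier bindings gives U := pair(ref(int), option(pair(float, nat))), C := pair(ref(int), option(pair(float, nat))), S2 := ref(ref(pair(ref(int), option(pair(float, nat))))).
Delete trivial equation float = float.
MGU = { U ↦ pair(ref(int), option(pair(float, nat))), C ↦ pair(ref(int), option(pair(float, nat))), S2 ↦ ref(ref(pair(ref(int), option(pair(float, nat))))), T3 ↦ pair(float, nat) }, so U ↦ pair(ref(int), option(pair(float, nat))).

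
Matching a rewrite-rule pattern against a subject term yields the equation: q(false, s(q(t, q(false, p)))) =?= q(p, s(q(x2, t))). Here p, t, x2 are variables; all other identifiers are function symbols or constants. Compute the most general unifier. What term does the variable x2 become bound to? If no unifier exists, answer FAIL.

Decompose q/2: false =?= p,  s(q(t, q(false, p))) =?= s(q(x2, t)).
Bind p := false; substituting into the remaining equation gives: s(q(t, q(false, false))) =?= s(q(x2, t)).
Decompose s/1: q(t, q(false, false)) =?= q(x2, t).
Decompose q/2: t =?= x2,  q(false, false) =?= t.
Bind t := x2; substituting into the remaining equation gives: q(false, false) =?= x2.
Bind x2 := q(false, false). Substituting into the earlier binding gives t := q(false, false).
MGU = { p -> false, t -> q(false, false), x2 -> q(false, false) }, so x2 -> q(false, false).

q(false, false)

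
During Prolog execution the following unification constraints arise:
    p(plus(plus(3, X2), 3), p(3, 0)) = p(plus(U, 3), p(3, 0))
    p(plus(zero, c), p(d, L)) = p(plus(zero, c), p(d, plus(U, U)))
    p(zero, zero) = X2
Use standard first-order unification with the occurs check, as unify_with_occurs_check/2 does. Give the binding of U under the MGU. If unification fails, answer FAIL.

plus(3, p(zero, zero))

Decompose p/2: plus(plus(3, X2), 3) = plus(U, 3),  p(3, 0) = p(3, 0).
Decompose plus/2: plus(3, X2) = U,  3 = 3.
Bind U := plus(3, X2); substituting into the one remaining equation that mentions U gives: p(plus(zero, c), p(d, L)) = p(plus(zero, c), p(d, plus(plus(3, X2), plus(3, X2)))).
Delete trivial equation 3 = 3.
Delete trivial equation p(3, 0) = p(3, 0).
Decompose p/2: plus(zero, c) = plus(zero, c),  p(d, L) = p(d, plus(plus(3, X2), plus(3, X2))).
Delete trivial equation plus(zero, c) = plus(zero, c).
Decompose p/2: d = d,  L = plus(plus(3, X2), plus(3, X2)).
Delete trivial equation d = d.
Bind L := plus(plus(3, X2), plus(3, X2)); no other remaining equation mentions L.
Bind X2 := p(zero, zero). Substituting into the earlier bindings gives U := plus(3, p(zero, zero)), L := plus(plus(3, p(zero, zero)), plus(3, p(zero, zero))).
MGU = { U ↦ plus(3, p(zero, zero)), L ↦ plus(plus(3, p(zero, zero)), plus(3, p(zero, zero))), X2 ↦ p(zero, zero) }, so U ↦ plus(3, p(zero, zero)).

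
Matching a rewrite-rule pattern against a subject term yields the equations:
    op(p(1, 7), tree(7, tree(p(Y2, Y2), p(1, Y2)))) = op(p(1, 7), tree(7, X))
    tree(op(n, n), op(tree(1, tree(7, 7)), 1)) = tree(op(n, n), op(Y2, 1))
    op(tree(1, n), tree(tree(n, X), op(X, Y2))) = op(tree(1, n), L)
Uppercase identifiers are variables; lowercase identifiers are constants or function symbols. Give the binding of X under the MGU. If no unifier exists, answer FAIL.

Decompose op/2: p(1, 7) = p(1, 7),  tree(7, tree(p(Y2, Y2), p(1, Y2))) = tree(7, X).
Delete trivial equation p(1, 7) = p(1, 7).
Decompose tree/2: 7 = 7,  tree(p(Y2, Y2), p(1, Y2)) = X.
Delete trivial equation 7 = 7.
Bind X := tree(p(Y2, Y2), p(1, Y2)); substituting into the one remaining equation that mentions X gives: op(tree(1, n), tree(tree(n, tree(p(Y2, Y2), p(1, Y2))), op(tree(p(Y2, Y2), p(1, Y2)), Y2))) = op(tree(1, n), L).
Decompose tree/2: op(n, n) = op(n, n),  op(tree(1, tree(7, 7)), 1) = op(Y2, 1).
Delete trivial equation op(n, n) = op(n, n).
Decompose op/2: tree(1, tree(7, 7)) = Y2,  1 = 1.
Bind Y2 := tree(1, tree(7, 7)); substituting into the one remaining equation that mentions Y2 gives: op(tree(1, n), tree(tree(n, tree(p(tree(1, tree(7, 7)), tree(1, tree(7, 7))), p(1, tree(1, tree(7, 7))))), op(tree(p(tree(1, tree(7, 7)), tree(1, tree(7, 7))), p(1, tree(1, tree(7, 7)))), tree(1, tree(7, 7))))) = op(tree(1, n), L). Substituting into the earlier binding gives X := tree(p(tree(1, tree(7, 7)), tree(1, tree(7, 7))), p(1, tree(1, tree(7, 7)))).
Delete trivial equation 1 = 1.
Decompose op/2: tree(1, n) = tree(1, n),  tree(tree(n, tree(p(tree(1, tree(7, 7)), tree(1, tree(7, 7))), p(1, tree(1, tree(7, 7))))), op(tree(p(tree(1, tree(7, 7)), tree(1, tree(7, 7))), p(1, tree(1, tree(7, 7)))), tree(1, tree(7, 7)))) = L.
Delete trivial equation tree(1, n) = tree(1, n).
Bind L := tree(tree(n, tree(p(tree(1, tree(7, 7)), tree(1, tree(7, 7))), p(1, tree(1, tree(7, 7))))), op(tree(p(tree(1, tree(7, 7)), tree(1, tree(7, 7))), p(1, tree(1, tree(7, 7)))), tree(1, tree(7, 7)))).
MGU = { X ↦ tree(p(tree(1, tree(7, 7)), tree(1, tree(7, 7))), p(1, tree(1, tree(7, 7)))), Y2 ↦ tree(1, tree(7, 7)), L ↦ tree(tree(n, tree(p(tree(1, tree(7, 7)), tree(1, tree(7, 7))), p(1, tree(1, tree(7, 7))))), op(tree(p(tree(1, tree(7, 7)), tree(1, tree(7, 7))), p(1, tree(1, tree(7, 7)))), tree(1, tree(7, 7)))) }, so X ↦ tree(p(tree(1, tree(7, 7)), tree(1, tree(7, 7))), p(1, tree(1, tree(7, 7)))).

tree(p(tree(1, tree(7, 7)), tree(1, tree(7, 7))), p(1, tree(1, tree(7, 7))))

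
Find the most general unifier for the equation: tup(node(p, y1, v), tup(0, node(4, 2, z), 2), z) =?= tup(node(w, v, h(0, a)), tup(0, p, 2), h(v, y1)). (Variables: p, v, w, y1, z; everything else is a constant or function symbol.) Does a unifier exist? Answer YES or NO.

Decompose tup/3: node(p, y1, v) =?= node(w, v, h(0, a)),  tup(0, node(4, 2, z), 2) =?= tup(0, p, 2),  z =?= h(v, y1).
Decompose node/3: p =?= w,  y1 =?= v,  v =?= h(0, a).
Bind p := w; substituting into the one remaining equation that mentions p gives: tup(0, node(4, 2, z), 2) =?= tup(0, w, 2).
Bind y1 := v; substituting into the one remaining equation that mentions y1 gives: z =?= h(v, v).
Bind v := h(0, a); substituting into the one remaining equation that mentions v gives: z =?= h(h(0, a), h(0, a)). Substituting into the earlier binding gives y1 := h(0, a).
Decompose tup/3: 0 =?= 0,  node(4, 2, z) =?= w,  2 =?= 2.
Delete trivial equation 0 =?= 0.
Bind w := node(4, 2, z); no other remaining equation mentions w. Substituting into the earlier binding gives p := node(4, 2, z).
Delete trivial equation 2 =?= 2.
Bind z := h(h(0, a), h(0, a)). Substituting into the earlier bindings gives p := node(4, 2, h(h(0, a), h(0, a))), w := node(4, 2, h(h(0, a), h(0, a))).
No equations remain and no clash or occurs-check failure arose, so a unifier exists.

YES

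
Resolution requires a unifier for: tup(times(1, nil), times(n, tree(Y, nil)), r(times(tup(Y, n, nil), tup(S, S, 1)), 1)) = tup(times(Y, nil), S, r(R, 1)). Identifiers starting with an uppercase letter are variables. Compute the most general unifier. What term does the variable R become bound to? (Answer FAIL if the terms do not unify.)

times(tup(1, n, nil), tup(times(n, tree(1, nil)), times(n, tree(1, nil)), 1))

Decompose tup/3: times(1, nil) = times(Y, nil),  times(n, tree(Y, nil)) = S,  r(times(tup(Y, n, nil), tup(S, S, 1)), 1) = r(R, 1).
Decompose times/2: 1 = Y,  nil = nil.
Bind Y := 1; substituting into the 2 remaining equations that mention Y gives: times(n, tree(1, nil)) = S,  r(times(tup(1, n, nil), tup(S, S, 1)), 1) = r(R, 1).
Delete trivial equation nil = nil.
Bind S := times(n, tree(1, nil)); substituting into the remaining equation gives: r(times(tup(1, n, nil), tup(times(n, tree(1, nil)), times(n, tree(1, nil)), 1)), 1) = r(R, 1).
Decompose r/2: times(tup(1, n, nil), tup(times(n, tree(1, nil)), times(n, tree(1, nil)), 1)) = R,  1 = 1.
Bind R := times(tup(1, n, nil), tup(times(n, tree(1, nil)), times(n, tree(1, nil)), 1)); no other remaining equation mentions R.
Delete trivial equation 1 = 1.
MGU = { Y -> 1, S -> times(n, tree(1, nil)), R -> times(tup(1, n, nil), tup(times(n, tree(1, nil)), times(n, tree(1, nil)), 1)) }, so R -> times(tup(1, n, nil), tup(times(n, tree(1, nil)), times(n, tree(1, nil)), 1)).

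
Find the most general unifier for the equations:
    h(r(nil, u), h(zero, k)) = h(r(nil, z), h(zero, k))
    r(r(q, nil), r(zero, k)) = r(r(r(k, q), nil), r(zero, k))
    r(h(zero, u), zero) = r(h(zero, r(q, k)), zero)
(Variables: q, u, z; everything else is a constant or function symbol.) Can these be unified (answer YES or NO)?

NO

Decompose h/2: r(nil, u) = r(nil, z),  h(zero, k) = h(zero, k).
Decompose r/2: nil = nil,  u = z.
Delete trivial equation nil = nil.
Bind u := z; substituting into the one remaining equation that mentions u gives: r(h(zero, z), zero) = r(h(zero, r(q, k)), zero).
Delete trivial equation h(zero, k) = h(zero, k).
Decompose r/2: r(q, nil) = r(r(k, q), nil),  r(zero, k) = r(zero, k).
Decompose r/2: q = r(k, q),  nil = nil.
Occurs check fails: q occurs in r(k, q); the equation q = r(k, q) has no finite solution.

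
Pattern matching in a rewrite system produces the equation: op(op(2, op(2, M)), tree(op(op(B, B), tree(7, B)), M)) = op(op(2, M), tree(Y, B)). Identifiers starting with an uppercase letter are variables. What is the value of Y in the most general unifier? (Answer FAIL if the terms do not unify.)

Decompose op/2: op(2, op(2, M)) = op(2, M),  tree(op(op(B, B), tree(7, B)), M) = tree(Y, B).
Decompose op/2: 2 = 2,  op(2, M) = M.
Delete trivial equation 2 = 2.
Occurs check fails: M occurs in op(2, M); the equation M = op(2, M) has no finite solution.

FAIL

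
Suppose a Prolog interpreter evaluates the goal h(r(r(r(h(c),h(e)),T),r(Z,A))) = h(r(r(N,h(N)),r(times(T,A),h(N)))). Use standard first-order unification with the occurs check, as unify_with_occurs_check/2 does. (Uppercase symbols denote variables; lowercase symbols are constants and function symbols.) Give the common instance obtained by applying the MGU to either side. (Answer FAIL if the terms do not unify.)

h(r(r(r(h(c),h(e)),h(r(h(c),h(e)))),r(times(h(r(h(c),h(e))),h(r(h(c),h(e)))),h(r(h(c),h(e))))))

Decompose h/1: r(r(r(h(c),h(e)),T),r(Z,A)) = r(r(N,h(N)),r(times(T,A),h(N))).
Decompose r/2: r(r(h(c),h(e)),T) = r(N,h(N)),  r(Z,A) = r(times(T,A),h(N)).
Decompose r/2: r(h(c),h(e)) = N,  T = h(N).
Bind N := r(h(c),h(e)); substituting into the remaining equations gives: T = h(r(h(c),h(e))),  r(Z,A) = r(times(T,A),h(r(h(c),h(e)))).
Bind T := h(r(h(c),h(e))); substituting into the remaining equation gives: r(Z,A) = r(times(h(r(h(c),h(e))),A),h(r(h(c),h(e)))).
Decompose r/2: Z = times(h(r(h(c),h(e))),A),  A = h(r(h(c),h(e))).
Bind Z := times(h(r(h(c),h(e))),A); no other remaining equation mentions Z.
Bind A := h(r(h(c),h(e))). Substituting into the earlier binding gives Z := times(h(r(h(c),h(e))),h(r(h(c),h(e)))).
Applying the MGU to either side gives h(r(r(r(h(c),h(e)),h(r(h(c),h(e)))),r(times(h(r(h(c),h(e))),h(r(h(c),h(e)))),h(r(h(c),h(e)))))).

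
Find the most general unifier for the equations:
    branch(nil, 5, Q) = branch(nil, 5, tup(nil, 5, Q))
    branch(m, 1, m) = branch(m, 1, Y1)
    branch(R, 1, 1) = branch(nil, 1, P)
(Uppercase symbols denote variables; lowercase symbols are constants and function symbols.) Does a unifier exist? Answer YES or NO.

NO

Decompose branch/3: nil = nil,  5 = 5,  Q = tup(nil, 5, Q).
Delete trivial equation nil = nil.
Delete trivial equation 5 = 5.
Occurs check fails: Q occurs in tup(nil, 5, Q); the equation Q = tup(nil, 5, Q) has no finite solution.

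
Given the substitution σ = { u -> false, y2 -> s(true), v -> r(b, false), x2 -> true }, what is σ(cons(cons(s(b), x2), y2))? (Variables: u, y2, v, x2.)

Replace each occurrence of y2 with s(true).
Replace each occurrence of x2 with true.
Result: cons(cons(s(b), true), s(true)).

cons(cons(s(b), true), s(true))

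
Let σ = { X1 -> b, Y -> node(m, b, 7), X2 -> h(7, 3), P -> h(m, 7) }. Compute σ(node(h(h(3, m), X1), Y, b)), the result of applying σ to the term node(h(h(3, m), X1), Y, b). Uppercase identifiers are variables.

node(h(h(3, m), b), node(m, b, 7), b)

Replace each occurrence of X1 with b.
Replace each occurrence of Y with node(m, b, 7).
Result: node(h(h(3, m), b), node(m, b, 7), b).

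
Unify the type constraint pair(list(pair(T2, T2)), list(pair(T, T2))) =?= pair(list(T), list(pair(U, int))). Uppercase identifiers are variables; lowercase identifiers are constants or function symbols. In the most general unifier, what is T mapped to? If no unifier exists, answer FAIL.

Decompose pair/2: list(pair(T2, T2)) =?= list(T),  list(pair(T, T2)) =?= list(pair(U, int)).
Decompose list/1: pair(T2, T2) =?= T.
Bind T := pair(T2, T2); substituting into the remaining equation gives: list(pair(pair(T2, T2), T2)) =?= list(pair(U, int)).
Decompose list/1: pair(pair(T2, T2), T2) =?= pair(U, int).
Decompose pair/2: pair(T2, T2) =?= U,  T2 =?= int.
Bind U := pair(T2, T2); no other remaining equation mentions U.
Bind T2 := int. Substituting into the earlier bindings gives T := pair(int, int), U := pair(int, int).
MGU = { T ↦ pair(int, int), U ↦ pair(int, int), T2 ↦ int }, so T ↦ pair(int, int).

pair(int, int)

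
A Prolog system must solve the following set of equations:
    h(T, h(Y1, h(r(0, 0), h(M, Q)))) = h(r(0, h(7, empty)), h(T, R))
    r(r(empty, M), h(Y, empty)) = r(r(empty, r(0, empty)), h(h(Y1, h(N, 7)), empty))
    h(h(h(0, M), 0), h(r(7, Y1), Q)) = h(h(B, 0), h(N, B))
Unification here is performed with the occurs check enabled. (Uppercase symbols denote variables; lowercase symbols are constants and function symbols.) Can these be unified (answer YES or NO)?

YES

Decompose h/2: T = r(0, h(7, empty)),  h(Y1, h(r(0, 0), h(M, Q))) = h(T, R).
Bind T := r(0, h(7, empty)); substituting into the one remaining equation that mentions T gives: h(Y1, h(r(0, 0), h(M, Q))) = h(r(0, h(7, empty)), R).
Decompose h/2: Y1 = r(0, h(7, empty)),  h(r(0, 0), h(M, Q)) = R.
Bind Y1 := r(0, h(7, empty)); substituting into the 2 remaining equations that mention Y1 gives: r(r(empty, M), h(Y, empty)) = r(r(empty, r(0, empty)), h(h(r(0, h(7, empty)), h(N, 7)), empty)),  h(h(h(0, M), 0), h(r(7, r(0, h(7, empty))), Q)) = h(h(B, 0), h(N, B)).
Bind R := h(r(0, 0), h(M, Q)); no other remaining equation mentions R.
Decompose r/2: r(empty, M) = r(empty, r(0, empty)),  h(Y, empty) = h(h(r(0, h(7, empty)), h(N, 7)), empty).
Decompose r/2: empty = empty,  M = r(0, empty).
Delete trivial equation empty = empty.
Bind M := r(0, empty); substituting into the one remaining equation that mentions M gives: h(h(h(0, r(0, empty)), 0), h(r(7, r(0, h(7, empty))), Q)) = h(h(B, 0), h(N, B)). Substituting into the earlier binding gives R := h(r(0, 0), h(r(0, empty), Q)).
Decompose h/2: Y = h(r(0, h(7, empty)), h(N, 7)),  empty = empty.
Bind Y := h(r(0, h(7, empty)), h(N, 7)); no other remaining equation mentions Y.
Delete trivial equation empty = empty.
Decompose h/2: h(h(0, r(0, empty)), 0) = h(B, 0),  h(r(7, r(0, h(7, empty))), Q) = h(N, B).
Decompose h/2: h(0, r(0, empty)) = B,  0 = 0.
Bind B := h(0, r(0, empty)); substituting into the one remaining equation that mentions B gives: h(r(7, r(0, h(7, empty))), Q) = h(N, h(0, r(0, empty))).
Delete trivial equation 0 = 0.
Decompose h/2: r(7, r(0, h(7, empty))) = N,  Q = h(0, r(0, empty)).
Bind N := r(7, r(0, h(7, empty))); no other remaining equation mentions N. Substituting into the earlier binding gives Y := h(r(0, h(7, empty)), h(r(7, r(0, h(7, empty))), 7)).
Bind Q := h(0, r(0, empty)). Substituting into the earlier binding gives R := h(r(0, 0), h(r(0, empty), h(0, r(0, empty)))).
No equations remain and no clash or occurs-check failure arose, so a unifier exists.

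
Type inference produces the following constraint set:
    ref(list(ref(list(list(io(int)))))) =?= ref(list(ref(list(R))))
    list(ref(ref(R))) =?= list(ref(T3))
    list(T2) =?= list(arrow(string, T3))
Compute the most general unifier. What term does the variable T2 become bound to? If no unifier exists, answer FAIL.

Decompose ref/1: list(ref(list(list(io(int))))) =?= list(ref(list(R))).
Decompose list/1: ref(list(list(io(int)))) =?= ref(list(R)).
Decompose ref/1: list(list(io(int))) =?= list(R).
Decompose list/1: list(io(int)) =?= R.
Bind R := list(io(int)); substituting into the one remaining equation that mentions R gives: list(ref(ref(list(io(int))))) =?= list(ref(T3)).
Decompose list/1: ref(ref(list(io(int)))) =?= ref(T3).
Decompose ref/1: ref(list(io(int))) =?= T3.
Bind T3 := ref(list(io(int))); substituting into the remaining equation gives: list(T2) =?= list(arrow(string, ref(list(io(int))))).
Decompose list/1: T2 =?= arrow(string, ref(list(io(int)))).
Bind T2 := arrow(string, ref(list(io(int)))).
MGU = { R := list(io(int)), T3 := ref(list(io(int))), T2 := arrow(string, ref(list(io(int)))) }, so T2 := arrow(string, ref(list(io(int)))).

arrow(string, ref(list(io(int))))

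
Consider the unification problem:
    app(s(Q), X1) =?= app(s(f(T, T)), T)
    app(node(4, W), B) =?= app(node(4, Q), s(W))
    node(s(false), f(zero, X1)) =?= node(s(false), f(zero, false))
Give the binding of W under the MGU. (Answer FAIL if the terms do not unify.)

f(false, false)

Decompose app/2: s(Q) =?= s(f(T, T)),  X1 =?= T.
Decompose s/1: Q =?= f(T, T).
Bind Q := f(T, T); substituting into the one remaining equation that mentions Q gives: app(node(4, W), B) =?= app(node(4, f(T, T)), s(W)).
Bind X1 := T; substituting into the one remaining equation that mentions X1 gives: node(s(false), f(zero, T)) =?= node(s(false), f(zero, false)).
Decompose app/2: node(4, W) =?= node(4, f(T, T)),  B =?= s(W).
Decompose node/2: 4 =?= 4,  W =?= f(T, T).
Delete trivial equation 4 =?= 4.
Bind W := f(T, T); substituting into the one remaining equation that mentions W gives: B =?= s(f(T, T)).
Bind B := s(f(T, T)); no other remaining equation mentions B.
Decompose node/2: s(false) =?= s(false),  f(zero, T) =?= f(zero, false).
Delete trivial equation s(false) =?= s(false).
Decompose f/2: zero =?= zero,  T =?= false.
Delete trivial equation zero =?= zero.
Bind T := false. Substituting into the earlier bindings gives Q := f(false, false), X1 := false, W := f(false, false), B := s(f(false, false)).
MGU = { Q -> f(false, false), X1 -> false, W -> f(false, false), B -> s(f(false, false)), T -> false }, so W -> f(false, false).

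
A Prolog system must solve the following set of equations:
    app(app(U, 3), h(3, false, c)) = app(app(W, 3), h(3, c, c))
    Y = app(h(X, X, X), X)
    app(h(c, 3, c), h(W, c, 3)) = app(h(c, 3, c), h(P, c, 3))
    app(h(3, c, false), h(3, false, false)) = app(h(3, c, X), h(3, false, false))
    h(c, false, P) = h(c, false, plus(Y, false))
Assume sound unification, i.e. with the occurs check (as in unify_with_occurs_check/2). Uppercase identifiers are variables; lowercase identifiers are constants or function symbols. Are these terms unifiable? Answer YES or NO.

NO

Decompose app/2: app(U, 3) = app(W, 3),  h(3, false, c) = h(3, c, c).
Decompose app/2: U = W,  3 = 3.
Bind U := W; no other remaining equation mentions U.
Delete trivial equation 3 = 3.
Decompose h/3: 3 = 3,  false = c,  c = c.
Delete trivial equation 3 = 3.
Clash: constants false and c differ; no unifier exists.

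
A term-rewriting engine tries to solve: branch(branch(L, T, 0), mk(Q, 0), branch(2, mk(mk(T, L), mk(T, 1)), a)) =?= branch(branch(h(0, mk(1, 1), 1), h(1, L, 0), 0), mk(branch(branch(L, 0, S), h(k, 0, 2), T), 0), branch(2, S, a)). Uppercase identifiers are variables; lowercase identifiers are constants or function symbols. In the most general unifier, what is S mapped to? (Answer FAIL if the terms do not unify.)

Decompose branch/3: branch(L, T, 0) =?= branch(h(0, mk(1, 1), 1), h(1, L, 0), 0),  mk(Q, 0) =?= mk(branch(branch(L, 0, S), h(k, 0, 2), T), 0),  branch(2, mk(mk(T, L), mk(T, 1)), a) =?= branch(2, S, a).
Decompose branch/3: L =?= h(0, mk(1, 1), 1),  T =?= h(1, L, 0),  0 =?= 0.
Bind L := h(0, mk(1, 1), 1); substituting into the 3 remaining equations that mention L gives: T =?= h(1, h(0, mk(1, 1), 1), 0),  mk(Q, 0) =?= mk(branch(branch(h(0, mk(1, 1), 1), 0, S), h(k, 0, 2), T), 0),  branch(2, mk(mk(T, h(0, mk(1, 1), 1)), mk(T, 1)), a) =?= branch(2, S, a).
Bind T := h(1, h(0, mk(1, 1), 1), 0); substituting into the 2 remaining equations that mention T gives: mk(Q, 0) =?= mk(branch(branch(h(0, mk(1, 1), 1), 0, S), h(k, 0, 2), h(1, h(0, mk(1, 1), 1), 0)), 0),  branch(2, mk(mk(h(1, h(0, mk(1, 1), 1), 0), h(0, mk(1, 1), 1)), mk(h(1, h(0, mk(1, 1), 1), 0), 1)), a) =?= branch(2, S, a).
Delete trivial equation 0 =?= 0.
Decompose mk/2: Q =?= branch(branch(h(0, mk(1, 1), 1), 0, S), h(k, 0, 2), h(1, h(0, mk(1, 1), 1), 0)),  0 =?= 0.
Bind Q := branch(branch(h(0, mk(1, 1), 1), 0, S), h(k, 0, 2), h(1, h(0, mk(1, 1), 1), 0)); no other remaining equation mentions Q.
Delete trivial equation 0 =?= 0.
Decompose branch/3: 2 =?= 2,  mk(mk(h(1, h(0, mk(1, 1), 1), 0), h(0, mk(1, 1), 1)), mk(h(1, h(0, mk(1, 1), 1), 0), 1)) =?= S,  a =?= a.
Delete trivial equation 2 =?= 2.
Bind S := mk(mk(h(1, h(0, mk(1, 1), 1), 0), h(0, mk(1, 1), 1)), mk(h(1, h(0, mk(1, 1), 1), 0), 1)); no other remaining equation mentions S. Substituting into the earlier binding gives Q := branch(branch(h(0, mk(1, 1), 1), 0, mk(mk(h(1, h(0, mk(1, 1), 1), 0), h(0, mk(1, 1), 1)), mk(h(1, h(0, mk(1, 1), 1), 0), 1))), h(k, 0, 2), h(1, h(0, mk(1, 1), 1), 0)).
Delete trivial equation a =?= a.
MGU = { L ↦ h(0, mk(1, 1), 1), T ↦ h(1, h(0, mk(1, 1), 1), 0), Q ↦ branch(branch(h(0, mk(1, 1), 1), 0, mk(mk(h(1, h(0, mk(1, 1), 1), 0), h(0, mk(1, 1), 1)), mk(h(1, h(0, mk(1, 1), 1), 0), 1))), h(k, 0, 2), h(1, h(0, mk(1, 1), 1), 0)), S ↦ mk(mk(h(1, h(0, mk(1, 1), 1), 0), h(0, mk(1, 1), 1)), mk(h(1, h(0, mk(1, 1), 1), 0), 1)) }, so S ↦ mk(mk(h(1, h(0, mk(1, 1), 1), 0), h(0, mk(1, 1), 1)), mk(h(1, h(0, mk(1, 1), 1), 0), 1)).

mk(mk(h(1, h(0, mk(1, 1), 1), 0), h(0, mk(1, 1), 1)), mk(h(1, h(0, mk(1, 1), 1), 0), 1))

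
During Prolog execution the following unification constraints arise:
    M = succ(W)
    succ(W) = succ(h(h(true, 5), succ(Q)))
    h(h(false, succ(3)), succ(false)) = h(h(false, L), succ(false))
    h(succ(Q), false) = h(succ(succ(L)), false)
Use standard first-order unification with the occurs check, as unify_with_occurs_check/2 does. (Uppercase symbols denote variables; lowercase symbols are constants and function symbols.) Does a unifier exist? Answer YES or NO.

YES

Bind M := succ(W); no other remaining equation mentions M.
Decompose succ/1: W = h(h(true, 5), succ(Q)).
Bind W := h(h(true, 5), succ(Q)); no other remaining equation mentions W. Substituting into the earlier binding gives M := succ(h(h(true, 5), succ(Q))).
Decompose h/2: h(false, succ(3)) = h(false, L),  succ(false) = succ(false).
Decompose h/2: false = false,  succ(3) = L.
Delete trivial equation false = false.
Bind L := succ(3); substituting into the one remaining equation that mentions L gives: h(succ(Q), false) = h(succ(succ(succ(3))), false).
Delete trivial equation succ(false) = succ(false).
Decompose h/2: succ(Q) = succ(succ(succ(3))),  false = false.
Decompose succ/1: Q = succ(succ(3)).
Bind Q := succ(succ(3)); no other remaining equation mentions Q. Substituting into the earlier bindings gives M := succ(h(h(true, 5), succ(succ(succ(3))))), W := h(h(true, 5), succ(succ(succ(3)))).
Delete trivial equation false = false.
No equations remain and no clash or occurs-check failure arose, so a unifier exists.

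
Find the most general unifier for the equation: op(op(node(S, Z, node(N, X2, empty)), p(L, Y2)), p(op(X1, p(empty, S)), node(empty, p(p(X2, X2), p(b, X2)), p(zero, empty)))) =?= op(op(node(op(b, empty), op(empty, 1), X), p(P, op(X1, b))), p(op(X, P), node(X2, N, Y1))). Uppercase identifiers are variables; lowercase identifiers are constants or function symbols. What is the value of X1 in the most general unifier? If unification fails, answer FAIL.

Decompose op/2: op(node(S, Z, node(N, X2, empty)), p(L, Y2)) =?= op(node(op(b, empty), op(empty, 1), X), p(P, op(X1, b))),  p(op(X1, p(empty, S)), node(empty, p(p(X2, X2), p(b, X2)), p(zero, empty))) =?= p(op(X, P), node(X2, N, Y1)).
Decompose op/2: node(S, Z, node(N, X2, empty)) =?= node(op(b, empty), op(empty, 1), X),  p(L, Y2) =?= p(P, op(X1, b)).
Decompose node/3: S =?= op(b, empty),  Z =?= op(empty, 1),  node(N, X2, empty) =?= X.
Bind S := op(b, empty); substituting into the one remaining equation that mentions S gives: p(op(X1, p(empty, op(b, empty))), node(empty, p(p(X2, X2), p(b, X2)), p(zero, empty))) =?= p(op(X, P), node(X2, N, Y1)).
Bind Z := op(empty, 1); no other remaining equation mentions Z.
Bind X := node(N, X2, empty); substituting into the one remaining equation that mentions X gives: p(op(X1, p(empty, op(b, empty))), node(empty, p(p(X2, X2), p(b, X2)), p(zero, empty))) =?= p(op(node(N, X2, empty), P), node(X2, N, Y1)).
Decompose p/2: L =?= P,  Y2 =?= op(X1, b).
Bind L := P; no other remaining equation mentions L.
Bind Y2 := op(X1, b); no other remaining equation mentions Y2.
Decompose p/2: op(X1, p(empty, op(b, empty))) =?= op(node(N, X2, empty), P),  node(empty, p(p(X2, X2), p(b, X2)), p(zero, empty)) =?= node(X2, N, Y1).
Decompose op/2: X1 =?= node(N, X2, empty),  p(empty, op(b, empty)) =?= P.
Bind X1 := node(N, X2, empty); no other remaining equation mentions X1. Substituting into the earlier binding gives Y2 := op(node(N, X2, empty), b).
Bind P := p(empty, op(b, empty)); no other remaining equation mentions P. Substituting into the earlier binding gives L := p(empty, op(b, empty)).
Decompose node/3: empty =?= X2,  p(p(X2, X2), p(b, X2)) =?= N,  p(zero, empty) =?= Y1.
Bind X2 := empty; substituting into the one remaining equation that mentions X2 gives: p(p(empty, empty), p(b, empty)) =?= N. Substituting into the earlier bindings gives X := node(N, empty, empty), Y2 := op(node(N, empty, empty), b), X1 := node(N, empty, empty).
Bind N := p(p(empty, empty), p(b, empty)); no other remaining equation mentions N. Substituting into the earlier bindings gives X := node(p(p(empty, empty), p(b, empty)), empty, empty), Y2 := op(node(p(p(empty, empty), p(b, empty)), empty, empty), b), X1 := node(p(p(empty, empty), p(b, empty)), empty, empty).
Bind Y1 := p(zero, empty).
MGU = { S := op(b, empty), Z := op(empty, 1), X := node(p(p(empty, empty), p(b, empty)), empty, empty), L := p(empty, op(b, empty)), Y2 := op(node(p(p(empty, empty), p(b, empty)), empty, empty), b), X1 := node(p(p(empty, empty), p(b, empty)), empty, empty), P := p(empty, op(b, empty)), X2 := empty, N := p(p(empty, empty), p(b, empty)), Y1 := p(zero, empty) }, so X1 := node(p(p(empty, empty), p(b, empty)), empty, empty).

node(p(p(empty, empty), p(b, empty)), empty, empty)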